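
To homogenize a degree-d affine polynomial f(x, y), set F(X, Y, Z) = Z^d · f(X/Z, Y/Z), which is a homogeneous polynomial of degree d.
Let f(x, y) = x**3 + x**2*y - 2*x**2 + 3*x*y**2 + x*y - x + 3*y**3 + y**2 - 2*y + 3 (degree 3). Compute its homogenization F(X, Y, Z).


F(X, Y, Z) = X**3 + X**2*Y - 2*X**2*Z + 3*X*Y**2 + X*Y*Z - X*Z**2 + 3*Y**3 + Y**2*Z - 2*Y*Z**2 + 3*Z**3

deg(f) = 3.
Substitute x = X/Z, y = Y/Z into f, then multiply by Z^3.
  monomial 1·x^3·y^0 ↦ 1·X^3·Y^0·Z^0.
  monomial 1·x^2·y^1 ↦ 1·X^2·Y^1·Z^0.
  monomial -2·x^2·y^0 ↦ -2·X^2·Y^0·Z^1.
  monomial 3·x^1·y^2 ↦ 3·X^1·Y^2·Z^0.
  monomial 1·x^1·y^1 ↦ 1·X^1·Y^1·Z^1.
  monomial -1·x^1·y^0 ↦ -1·X^1·Y^0·Z^2.
  monomial 3·x^0·y^3 ↦ 3·X^0·Y^3·Z^0.
  monomial 1·x^0·y^2 ↦ 1·X^0·Y^2·Z^1.
  monomial -2·x^0·y^1 ↦ -2·X^0·Y^1·Z^2.
  monomial 3·x^0·y^0 ↦ 3·X^0·Y^0·Z^3.
Collecting: F(X, Y, Z) = X**3 + X**2*Y - 2*X**2*Z + 3*X*Y**2 + X*Y*Z - X*Z**2 + 3*Y**3 + Y**2*Z - 2*Y*Z**2 + 3*Z**3.


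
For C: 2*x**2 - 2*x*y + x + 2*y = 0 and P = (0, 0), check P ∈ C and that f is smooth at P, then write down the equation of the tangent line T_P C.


Tangent line at P: x + 2*y = 0.

Step 1: f(0, 0) = 0, so P lies on C.
Step 2: partial derivatives
  f_x(x, y) = 4*x - 2*y + 1, f_y(x, y) = 2 - 2*x.
  f_x(P) = 1, f_y(P) = 2 (gradient nonzero, so P is smooth).
Step 3: tangent line at P: 1·(x − 0) + 2·(y − 0) = 0.
Expanding: x + 2*y = 0.


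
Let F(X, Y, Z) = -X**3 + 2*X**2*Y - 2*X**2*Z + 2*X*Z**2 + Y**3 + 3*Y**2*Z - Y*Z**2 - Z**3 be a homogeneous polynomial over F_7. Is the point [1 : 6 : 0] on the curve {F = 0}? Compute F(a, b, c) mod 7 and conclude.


F(1,6,0) ≡ 3 (mod 7); P is NOT on the curve.

Evaluate F(1, 6, 0) term-by-term (mod 7).
  -X**3 ↦ -1·1·1·1 = -1
  2*X**2*Y ↦ 2·1·6·1 = 12
  -2*X**2*Z ↦ -2·1·1·0 = 0
  2*X*Z**2 ↦ 2·1·1·0 = 0
  Y**3 ↦ 1·1·216·1 = 216
  3*Y**2*Z ↦ 3·1·36·0 = 0
  -Y*Z**2 ↦ -1·1·6·0 = 0
  -Z**3 ↦ -1·1·1·0 = 0
Sum: F(1, 6, 0) = (-1) + (12) + (0) + (0) + (216) + (0) + (0) + (0) = 227.
Reducing mod 7: 227 ≡ 3 (mod 7).
Since F(a, b, c) ≡ 3 ≠ 0 (mod 7), P does NOT lie on the curve.


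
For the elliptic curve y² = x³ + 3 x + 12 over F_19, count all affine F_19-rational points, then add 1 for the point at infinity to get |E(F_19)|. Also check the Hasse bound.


Affine points = {(1, 4), (1, 15), (2, 8), (2, 11), (5, 0), (8, 4), (8, 15), (10, 4), (10, 15), (12, 3), (12, 16), (13, 5), (13, 14), (14, 9), (14, 10), (17, 6), (17, 13)}; affine count = 17; |E(F_19)| = 18.

Discriminant check: Δ ∝ 4a³ + 27b² = 4·3³ + 27·12² = 4·27 + 27·144 ≡ 6 (mod 19). Nonzero ⇒ E is nonsingular.
For each x ∈ F_19, compute rhs = x³ + 3·x + 12 mod 19, then count y ∈ F_19 with y² ≡ rhs.
  x = 0: rhs = 12, matching y values: none (0 points).
  x = 1: rhs = 16, matching y values: 4, 15 (2 points).
  x = 2: rhs = 7, matching y values: 8, 11 (2 points).
  x = 3: rhs = 10, matching y values: none (0 points).
  x = 4: rhs = 12, matching y values: none (0 points).
  x = 5: rhs = 0, matching y values: 0 (1 points).
  x = 6: rhs = 18, matching y values: none (0 points).
  x = 7: rhs = 15, matching y values: none (0 points).
  x = 8: rhs = 16, matching y values: 4, 15 (2 points).
  x = 9: rhs = 8, matching y values: none (0 points).
  x = 10: rhs = 16, matching y values: 4, 15 (2 points).
  x = 11: rhs = 8, matching y values: none (0 points).
  x = 12: rhs = 9, matching y values: 3, 16 (2 points).
  x = 13: rhs = 6, matching y values: 5, 14 (2 points).
  x = 14: rhs = 5, matching y values: 9, 10 (2 points).
  x = 15: rhs = 12, matching y values: none (0 points).
  x = 16: rhs = 14, matching y values: none (0 points).
  x = 17: rhs = 17, matching y values: 6, 13 (2 points).
  x = 18: rhs = 8, matching y values: none (0 points).
Total affine count: 17.
Full point count |E(F_19)| = 17 + 1 = 18.
Hasse bound: |18 − (19+1)| = |-2| = 2 ≤ 2√19 ≈ 8.7178 ✓.


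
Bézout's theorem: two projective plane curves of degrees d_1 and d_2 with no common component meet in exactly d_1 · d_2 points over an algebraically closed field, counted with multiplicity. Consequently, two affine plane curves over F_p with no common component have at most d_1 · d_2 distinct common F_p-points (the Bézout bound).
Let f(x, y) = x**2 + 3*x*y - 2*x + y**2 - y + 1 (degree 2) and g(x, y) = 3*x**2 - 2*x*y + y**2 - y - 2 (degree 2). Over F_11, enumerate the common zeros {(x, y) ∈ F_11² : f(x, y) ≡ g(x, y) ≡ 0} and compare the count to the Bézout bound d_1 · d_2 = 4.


Common zeros: {(1, 9), (3, 8)}; count = 2; Bézout bound = 4.

deg(f) = 2, deg(g) = 2, so Bézout bound = 4.
Scan x ∈ F_11. For each x, list the y ∈ F_11 with f(x, y) ≡ 0 and those with g(x, y) ≡ 0 (mod 11); the common zeros in that column are the intersection.
  x = 0: f ≡ 0 at y ∈ ∅; g ≡ 0 at y ∈ {2, 10}; common: ∅.
  x = 1: f ≡ 0 at y ∈ {0, 9}; g ≡ 0 at y ∈ {5, 9}; common: {9}.
  x = 2: f ≡ 0 at y ∈ ∅; g ≡ 0 at y ∈ ∅; common: ∅.
  x = 3: f ≡ 0 at y ∈ {6, 8}; g ≡ 0 at y ∈ {8, 10}; common: {8}.
  x = 4: f ≡ 0 at y ∈ ∅; g ≡ 0 at y ∈ ∅; common: ∅.
  x = 5: f ≡ 0 at y ∈ {4}; g ≡ 0 at y ∈ {2, 9}; common: ∅.
  x = 6: f ≡ 0 at y ∈ ∅; g ≡ 0 at y ∈ {5, 8}; common: ∅.
  x = 7: f ≡ 0 at y ∈ {4, 9}; g ≡ 0 at y ∈ ∅; common: ∅.
  x = 8: f ≡ 0 at y ∈ {2, 8}; g ≡ 0 at y ∈ ∅; common: ∅.
  x = 9: f ≡ 0 at y ∈ ∅; g ≡ 0 at y ∈ ∅; common: ∅.
  x = 10: f ≡ 0 at y ∈ {2}; g ≡ 0 at y ∈ ∅; common: ∅.
Collecting: common zeros = {(1, 9), (3, 8)}, so the count is 2.
Comparison with the Bézout bound: 2 ≤ 4 = deg(f)·deg(g), as expected for curves with no common component (the affine F_11-count falls short of the bound because intersections may lie at infinity, over extension fields, or carry multiplicity).


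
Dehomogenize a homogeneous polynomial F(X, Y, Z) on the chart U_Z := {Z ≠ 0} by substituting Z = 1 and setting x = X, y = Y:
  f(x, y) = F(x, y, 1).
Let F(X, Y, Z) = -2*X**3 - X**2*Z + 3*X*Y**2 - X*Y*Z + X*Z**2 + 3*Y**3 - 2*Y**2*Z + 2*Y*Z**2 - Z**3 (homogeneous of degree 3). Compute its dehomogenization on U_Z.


f(x, y) = -2*x**3 - x**2 + 3*x*y**2 - x*y + x + 3*y**3 - 2*y**2 + 2*y - 1

On U_Z we set Z = 1. Each monomial c·X^i·Y^j·Z^k in F becomes c·x^i·y^j·1^k = c·x^i·y^j.
Substituting Z = 1: F(X, Y, 1) = -2*x**3 - x**2 + 3*x*y**2 - x*y + x + 3*y**3 - 2*y**2 + 2*y - 1.
Note: deg(f) ≤ deg(F) = 3; strict inequality happens when F is divisible by Z (lost terms).


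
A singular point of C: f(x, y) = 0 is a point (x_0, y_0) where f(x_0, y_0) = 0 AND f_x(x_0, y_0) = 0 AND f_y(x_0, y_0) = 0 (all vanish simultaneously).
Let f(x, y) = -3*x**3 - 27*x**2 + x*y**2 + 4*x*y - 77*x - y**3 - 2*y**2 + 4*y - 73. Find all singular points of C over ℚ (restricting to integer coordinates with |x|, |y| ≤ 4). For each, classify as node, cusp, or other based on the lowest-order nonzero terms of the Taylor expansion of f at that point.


Singular points: {(-3, -2)}; classification: cusp.

Compute partial derivatives:
  f_x = -9*x**2 - 54*x + y**2 + 4*y - 77.
  f_y = 2*x*y + 4*x - 3*y**2 - 4*y + 4.
Scan x_0 ∈ {−4, ..., 4}. For each x_0, f_y(x_0, y) is a polynomial in y; find its integer roots y ∈ {−4, ..., 4}, then test f_x and f at those candidates.
  x = -4: f_y(-4, y) = -3*y**2 - 12*y - 12; vanishes at y ∈ {-2}. (-4, -2): f_x = -9 ≠ 0.
  x = -3: f_y(-3, y) = -3*y**2 - 10*y - 8; vanishes at y ∈ {-2}. (-3, -2): f_x = 0, f = 0 — SINGULAR.
  x = -2: f_y(-2, y) = -3*y**2 - 8*y - 4; vanishes at y ∈ {-2}. (-2, -2): f_x = -9 ≠ 0.
  x = -1: f_y(-1, y) = -3*y**2 - 6*y; vanishes at y ∈ {-2, 0}. (-1, -2): f_x = -36 ≠ 0; (-1, 0): f_x = -32 ≠ 0.
  x = 0: f_y(0, y) = -3*y**2 - 4*y + 4; vanishes at y ∈ {-2}. (0, -2): f_x = -81 ≠ 0.
  x = 1: f_y(1, y) = -3*y**2 - 2*y + 8; vanishes at y ∈ {-2}. (1, -2): f_x = -144 ≠ 0.
  x = 2: f_y(2, y) = 12 - 3*y**2; vanishes at y ∈ {-2, 2}. (2, -2): f_x = -225 ≠ 0; (2, 2): f_x = -209 ≠ 0.
  x = 3: f_y(3, y) = -3*y**2 + 2*y + 16; vanishes at y ∈ {-2}. (3, -2): f_x = -324 ≠ 0.
  x = 4: f_y(4, y) = -3*y**2 + 4*y + 20; vanishes at y ∈ {-2}. (4, -2): f_x = -441 ≠ 0.
Only singular point on the grid: (-3, -2).
Classify: substitute x = -3 + u, y = -2 + v and expand: f = -3*u**3 + u*v**2 - v**3 + v**2.
No constant or linear terms (consistent with a singular point). Quadratic part: v**2. Cubic part: -3*u**3 + u*v**2 - v**3.
The quadratic part v**2 is a perfect square, so there is a single (double) tangent line v = 0, i.e. y = -2. Restricting the cubic part to that line (v = 0) leaves -3*u**3 ≠ 0, so f is not divisible by v and the branch is v² ≈ 3*u**3 to lowest order — this is a cusp.
Classification: cusp.


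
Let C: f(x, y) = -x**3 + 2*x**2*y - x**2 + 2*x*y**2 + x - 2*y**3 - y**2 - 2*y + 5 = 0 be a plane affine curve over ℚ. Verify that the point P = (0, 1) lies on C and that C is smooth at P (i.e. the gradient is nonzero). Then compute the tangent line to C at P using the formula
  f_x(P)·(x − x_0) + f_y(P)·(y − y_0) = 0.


Tangent line at P: 3*x - 10*y + 10 = 0.

Step 1: f(0, 1) = 0, so P lies on C.
Step 2: partial derivatives
  f_x(x, y) = -3*x**2 + 4*x*y - 2*x + 2*y**2 + 1, f_y(x, y) = 2*x**2 + 4*x*y - 6*y**2 - 2*y - 2.
  f_x(P) = 3, f_y(P) = -10 (gradient nonzero, so P is smooth).
Step 3: tangent line at P: 3·(x − 0) + -10·(y − 1) = 0.
Expanding: 3*x - 10*y + 10 = 0.


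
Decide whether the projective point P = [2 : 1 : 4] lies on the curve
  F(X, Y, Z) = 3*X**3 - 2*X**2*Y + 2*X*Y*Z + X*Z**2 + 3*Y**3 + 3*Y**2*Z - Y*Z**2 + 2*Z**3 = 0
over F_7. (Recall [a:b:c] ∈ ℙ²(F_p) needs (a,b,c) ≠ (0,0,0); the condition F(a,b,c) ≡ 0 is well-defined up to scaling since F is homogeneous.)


F(2,1,4) ≡ 2 (mod 7); P is NOT on the curve.

Evaluate F(2, 1, 4) term-by-term (mod 7).
  3*X**3 ↦ 3·8·1·1 = 24
  -2*X**2*Y ↦ -2·4·1·1 = -8
  2*X*Y*Z ↦ 2·2·1·4 = 16
  X*Z**2 ↦ 1·2·1·16 = 32
  3*Y**3 ↦ 3·1·1·1 = 3
  3*Y**2*Z ↦ 3·1·1·4 = 12
  -Y*Z**2 ↦ -1·1·1·16 = -16
  2*Z**3 ↦ 2·1·1·64 = 128
Sum: F(2, 1, 4) = (24) + (-8) + (16) + (32) + (3) + (12) + (-16) + (128) = 191.
Reducing mod 7: 191 ≡ 2 (mod 7).
Since F(a, b, c) ≡ 2 ≠ 0 (mod 7), P does NOT lie on the curve.


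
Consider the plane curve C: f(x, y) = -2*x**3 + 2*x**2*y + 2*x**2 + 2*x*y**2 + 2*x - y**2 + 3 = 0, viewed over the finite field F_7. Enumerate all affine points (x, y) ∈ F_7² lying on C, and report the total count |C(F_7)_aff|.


Affine F_7-points: {(4, 2), (6, 4), (6, 6)}; count = 3.

For each of the 49 pairs (x, y) ∈ F_7², evaluate f(x, y) mod 7. Record the zeros.
  x = 0: [0↦3, 1↦2, 2↦6, 3↦1, 4↦1, 5↦6, 6↦2]  zeros at y ∈ ∅
  x = 1: [0↦5, 1↦1, 2↦6, 3↦6, 4↦1, 5↦5, 6↦4]  zeros at y ∈ ∅
  x = 2: [0↦6, 1↦3, 2↦6, 3↦1, 4↦2, 5↦2, 6↦1]  zeros at y ∈ ∅
  x = 3: [0↦1, 1↦3, 2↦1, 3↦2, 4↦6, 5↦6, 6↦2]  zeros at y ∈ ∅
  x = 4: [0↦6, 1↦3, 2↦0, 3↦4, 4↦1, 5↦5, 6↦2]  zeros at y ∈ {2}
  x = 5: [0↦2, 1↦5, 2↦5, 3↦2, 4↦3, 5↦1, 6↦3]  zeros at y ∈ ∅
  x = 6: [0↦5, 1↦4, 2↦4, 3↦5, 4↦0, 5↦3, 6↦0]  zeros at y ∈ {4, 6}
Collecting zeros: affine points = {(4, 2), (6, 4), (6, 6)}.
Total count |C(F_7)_aff| = 3.


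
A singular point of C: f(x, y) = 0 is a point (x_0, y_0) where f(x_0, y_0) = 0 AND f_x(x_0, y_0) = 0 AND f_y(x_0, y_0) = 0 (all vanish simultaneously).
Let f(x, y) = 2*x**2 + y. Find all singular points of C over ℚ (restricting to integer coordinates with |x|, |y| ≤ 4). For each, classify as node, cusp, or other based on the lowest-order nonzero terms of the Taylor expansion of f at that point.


No singular points in the scanned grid; C is smooth there.

Compute partial derivatives:
  f_x = 4*x.
  f_y = 1.
f_y = 1 is a nonzero constant, so f_y never vanishes: no point (x, y) can satisfy f = f_x = f_y = 0. In particular no (x, y) ∈ {−4, ..., 4}² is singular; the curve is smooth.


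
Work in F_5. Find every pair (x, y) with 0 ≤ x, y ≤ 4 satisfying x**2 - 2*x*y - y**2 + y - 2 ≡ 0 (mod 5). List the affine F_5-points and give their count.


Affine F_5-points: {(4, 4)}; count = 1.

For each of the 25 pairs (x, y) ∈ F_5², evaluate f(x, y) mod 5. Record the zeros.
  x = 0: [0↦3, 1↦3, 2↦1, 3↦2, 4↦1]  zeros at y ∈ ∅
  x = 1: [0↦4, 1↦2, 2↦3, 3↦2, 4↦4]  zeros at y ∈ ∅
  x = 2: [0↦2, 1↦3, 2↦2, 3↦4, 4↦4]  zeros at y ∈ ∅
  x = 3: [0↦2, 1↦1, 2↦3, 3↦3, 4↦1]  zeros at y ∈ ∅
  x = 4: [0↦4, 1↦1, 2↦1, 3↦4, 4↦0]  zeros at y ∈ {4}
Collecting zeros: affine points = {(4, 4)}.
Total count |C(F_5)_aff| = 1.


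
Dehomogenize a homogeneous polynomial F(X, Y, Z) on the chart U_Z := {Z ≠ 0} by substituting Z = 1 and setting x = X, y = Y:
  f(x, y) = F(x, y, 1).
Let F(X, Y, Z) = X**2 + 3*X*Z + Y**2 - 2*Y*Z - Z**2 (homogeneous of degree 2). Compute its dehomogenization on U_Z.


f(x, y) = x**2 + 3*x + y**2 - 2*y - 1

On U_Z we set Z = 1. Each monomial c·X^i·Y^j·Z^k in F becomes c·x^i·y^j·1^k = c·x^i·y^j.
Substituting Z = 1: F(X, Y, 1) = x**2 + 3*x + y**2 - 2*y - 1.
Note: deg(f) ≤ deg(F) = 2; strict inequality happens when F is divisible by Z (lost terms).


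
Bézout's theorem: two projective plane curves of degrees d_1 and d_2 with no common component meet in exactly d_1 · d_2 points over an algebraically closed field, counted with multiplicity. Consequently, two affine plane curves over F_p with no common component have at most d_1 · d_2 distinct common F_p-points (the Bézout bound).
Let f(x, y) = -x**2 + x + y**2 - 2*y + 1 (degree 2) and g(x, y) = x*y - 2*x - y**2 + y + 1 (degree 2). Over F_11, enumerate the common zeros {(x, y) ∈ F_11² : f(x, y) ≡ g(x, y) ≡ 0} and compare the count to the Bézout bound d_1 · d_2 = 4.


Common zeros: {(1, 1), (7, 9)}; count = 2; Bézout bound = 4.

deg(f) = 2, deg(g) = 2, so Bézout bound = 4.
Scan x ∈ F_11. For each x, list the y ∈ F_11 with f(x, y) ≡ 0 and those with g(x, y) ≡ 0 (mod 11); the common zeros in that column are the intersection.
  x = 0: f ≡ 0 at y ∈ {1}; g ≡ 0 at y ∈ {4, 8}; common: ∅.
  x = 1: f ≡ 0 at y ∈ {1}; g ≡ 0 at y ∈ {1}; common: {1}.
  x = 2: f ≡ 0 at y ∈ ∅; g ≡ 0 at y ∈ ∅; common: ∅.
  x = 3: f ≡ 0 at y ∈ ∅; g ≡ 0 at y ∈ ∅; common: ∅.
  x = 4: f ≡ 0 at y ∈ {0, 2}; g ≡ 0 at y ∈ ∅; common: ∅.
  x = 5: f ≡ 0 at y ∈ {4, 9}; g ≡ 0 at y ∈ {3}; common: ∅.
  x = 6: f ≡ 0 at y ∈ ∅; g ≡ 0 at y ∈ {0, 7}; common: ∅.
  x = 7: f ≡ 0 at y ∈ {4, 9}; g ≡ 0 at y ∈ {9, 10}; common: {9}.
  x = 8: f ≡ 0 at y ∈ {0, 2}; g ≡ 0 at y ∈ ∅; common: ∅.
  x = 9: f ≡ 0 at y ∈ ∅; g ≡ 0 at y ∈ ∅; common: ∅.
  x = 10: f ≡ 0 at y ∈ ∅; g ≡ 0 at y ∈ {5, 6}; common: ∅.
Collecting: common zeros = {(1, 1), (7, 9)}, so the count is 2.
Comparison with the Bézout bound: 2 ≤ 4 = deg(f)·deg(g), as expected for curves with no common component (the affine F_11-count falls short of the bound because intersections may lie at infinity, over extension fields, or carry multiplicity).


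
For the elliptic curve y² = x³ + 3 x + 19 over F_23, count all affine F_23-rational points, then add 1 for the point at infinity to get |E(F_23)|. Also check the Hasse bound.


Affine points = {(1, 0), (3, 3), (3, 20), (4, 7), (4, 16), (6, 0), (8, 7), (8, 16), (9, 4), (9, 19), (11, 7), (11, 16), (12, 9), (12, 14), (13, 1), (13, 22), (15, 9), (15, 14), (16, 0), (19, 9), (19, 14), (20, 11), (20, 12)}; affine count = 23; |E(F_23)| = 24.

Discriminant check: Δ ∝ 4a³ + 27b² = 4·3³ + 27·19² = 4·27 + 27·361 ≡ 11 (mod 23). Nonzero ⇒ E is nonsingular.
For each x ∈ F_23, compute rhs = x³ + 3·x + 19 mod 23, then count y ∈ F_23 with y² ≡ rhs.
  x = 0: rhs = 19, matching y values: none (0 points).
  x = 1: rhs = 0, matching y values: 0 (1 points).
  x = 2: rhs = 10, matching y values: none (0 points).
  x = 3: rhs = 9, matching y values: 3, 20 (2 points).
  x = 4: rhs = 3, matching y values: 7, 16 (2 points).
  x = 5: rhs = 21, matching y values: none (0 points).
  x = 6: rhs = 0, matching y values: 0 (1 points).
  x = 7: rhs = 15, matching y values: none (0 points).
  x = 8: rhs = 3, matching y values: 7, 16 (2 points).
  x = 9: rhs = 16, matching y values: 4, 19 (2 points).
  x = 10: rhs = 14, matching y values: none (0 points).
  x = 11: rhs = 3, matching y values: 7, 16 (2 points).
  x = 12: rhs = 12, matching y values: 9, 14 (2 points).
  x = 13: rhs = 1, matching y values: 1, 22 (2 points).
  x = 14: rhs = 22, matching y values: none (0 points).
  x = 15: rhs = 12, matching y values: 9, 14 (2 points).
  x = 16: rhs = 0, matching y values: 0 (1 points).
  x = 17: rhs = 15, matching y values: none (0 points).
  x = 18: rhs = 17, matching y values: none (0 points).
  x = 19: rhs = 12, matching y values: 9, 14 (2 points).
  x = 20: rhs = 6, matching y values: 11, 12 (2 points).
  x = 21: rhs = 5, matching y values: none (0 points).
  x = 22: rhs = 15, matching y values: none (0 points).
Total affine count: 23.
Full point count |E(F_23)| = 23 + 1 = 24.
Hasse bound: |24 − (23+1)| = |0| = 0 ≤ 2√23 ≈ 9.5917 ✓.


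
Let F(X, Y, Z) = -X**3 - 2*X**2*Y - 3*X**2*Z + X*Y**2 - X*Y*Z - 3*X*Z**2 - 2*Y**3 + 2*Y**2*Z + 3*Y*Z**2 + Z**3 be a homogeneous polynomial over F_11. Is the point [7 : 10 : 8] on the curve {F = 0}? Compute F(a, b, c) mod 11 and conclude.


F(7,10,8) ≡ 1 (mod 11); P is NOT on the curve.

Evaluate F(7, 10, 8) term-by-term (mod 11).
  -X**3 ↦ -1·343·1·1 = -343
  -2*X**2*Y ↦ -2·49·10·1 = -980
  -3*X**2*Z ↦ -3·49·1·8 = -1176
  X*Y**2 ↦ 1·7·100·1 = 700
  -X*Y*Z ↦ -1·7·10·8 = -560
  -3*X*Z**2 ↦ -3·7·1·64 = -1344
  -2*Y**3 ↦ -2·1·1000·1 = -2000
  2*Y**2*Z ↦ 2·1·100·8 = 1600
  3*Y*Z**2 ↦ 3·1·10·64 = 1920
  Z**3 ↦ 1·1·1·512 = 512
Sum: F(7, 10, 8) = (-343) + (-980) + (-1176) + (700) + (-560) + (-1344) + (-2000) + (1600) + (1920) + (512) = -1671.
Reducing mod 11: -1671 ≡ 1 (mod 11).
Since F(a, b, c) ≡ 1 ≠ 0 (mod 11), P does NOT lie on the curve.


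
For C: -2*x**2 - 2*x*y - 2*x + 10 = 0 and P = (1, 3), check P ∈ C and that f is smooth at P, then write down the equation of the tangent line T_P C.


Tangent line at P: -12*x - 2*y + 18 = 0.

Step 1: f(1, 3) = 0, so P lies on C.
Step 2: partial derivatives
  f_x(x, y) = -4*x - 2*y - 2, f_y(x, y) = -2*x.
  f_x(P) = -12, f_y(P) = -2 (gradient nonzero, so P is smooth).
Step 3: tangent line at P: -12·(x − 1) + -2·(y − 3) = 0.
Expanding: -12*x - 2*y + 18 = 0.


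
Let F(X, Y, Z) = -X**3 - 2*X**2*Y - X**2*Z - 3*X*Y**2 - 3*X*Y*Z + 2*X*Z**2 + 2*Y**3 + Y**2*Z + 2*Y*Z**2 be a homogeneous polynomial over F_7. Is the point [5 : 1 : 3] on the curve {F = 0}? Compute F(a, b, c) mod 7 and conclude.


F(5,1,3) ≡ 6 (mod 7); P is NOT on the curve.

Evaluate F(5, 1, 3) term-by-term (mod 7).
  -X**3 ↦ -1·125·1·1 = -125
  -2*X**2*Y ↦ -2·25·1·1 = -50
  -X**2*Z ↦ -1·25·1·3 = -75
  -3*X*Y**2 ↦ -3·5·1·1 = -15
  -3*X*Y*Z ↦ -3·5·1·3 = -45
  2*X*Z**2 ↦ 2·5·1·9 = 90
  2*Y**3 ↦ 2·1·1·1 = 2
  Y**2*Z ↦ 1·1·1·3 = 3
  2*Y*Z**2 ↦ 2·1·1·9 = 18
Sum: F(5, 1, 3) = (-125) + (-50) + (-75) + (-15) + (-45) + (90) + (2) + (3) + (18) = -197.
Reducing mod 7: -197 ≡ 6 (mod 7).
Since F(a, b, c) ≡ 6 ≠ 0 (mod 7), P does NOT lie on the curve.


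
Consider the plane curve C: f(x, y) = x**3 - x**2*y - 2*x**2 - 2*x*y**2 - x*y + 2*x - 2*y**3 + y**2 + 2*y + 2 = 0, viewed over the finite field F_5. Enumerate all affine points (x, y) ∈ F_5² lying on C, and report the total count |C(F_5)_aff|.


Affine F_5-points: {(1, 1), (1, 3), (2, 2), (3, 1), (4, 1), (4, 4)}; count = 6.

For each of the 25 pairs (x, y) ∈ F_5², evaluate f(x, y) mod 5. Record the zeros.
  x = 0: [0↦2, 1↦3, 2↦4, 3↦3, 4↦3]  zeros at y ∈ ∅
  x = 1: [0↦3, 1↦0, 2↦3, 3↦0, 4↦4]  zeros at y ∈ {1, 3}
  x = 2: [0↦1, 1↦2, 2↦0, 3↦3, 4↦4]  zeros at y ∈ {2}
  x = 3: [0↦2, 1↦0, 2↦1, 3↦3, 4↦4]  zeros at y ∈ {1}
  x = 4: [0↦2, 1↦0, 2↦2, 3↦1, 4↦0]  zeros at y ∈ {1, 4}
Collecting zeros: affine points = {(1, 1), (1, 3), (2, 2), (3, 1), (4, 1), (4, 4)}.
Total count |C(F_5)_aff| = 6.


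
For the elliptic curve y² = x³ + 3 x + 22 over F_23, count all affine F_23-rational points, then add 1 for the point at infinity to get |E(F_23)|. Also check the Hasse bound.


Affine points = {(1, 7), (1, 16), (2, 6), (2, 17), (3, 9), (3, 14), (4, 11), (4, 12), (5, 1), (5, 22), (6, 7), (6, 16), (7, 8), (7, 15), (8, 11), (8, 12), (11, 11), (11, 12), (13, 2), (13, 21), (14, 5), (14, 18), (16, 7), (16, 16), (17, 8), (17, 15), (20, 3), (20, 20), (21, 10), (21, 13), (22, 8), (22, 15)}; affine count = 32; |E(F_23)| = 33.

Discriminant check: Δ ∝ 4a³ + 27b² = 4·3³ + 27·22² = 4·27 + 27·484 ≡ 20 (mod 23). Nonzero ⇒ E is nonsingular.
For each x ∈ F_23, compute rhs = x³ + 3·x + 22 mod 23, then count y ∈ F_23 with y² ≡ rhs.
  x = 0: rhs = 22, matching y values: none (0 points).
  x = 1: rhs = 3, matching y values: 7, 16 (2 points).
  x = 2: rhs = 13, matching y values: 6, 17 (2 points).
  x = 3: rhs = 12, matching y values: 9, 14 (2 points).
  x = 4: rhs = 6, matching y values: 11, 12 (2 points).
  x = 5: rhs = 1, matching y values: 1, 22 (2 points).
  x = 6: rhs = 3, matching y values: 7, 16 (2 points).
  x = 7: rhs = 18, matching y values: 8, 15 (2 points).
  x = 8: rhs = 6, matching y values: 11, 12 (2 points).
  x = 9: rhs = 19, matching y values: none (0 points).
  x = 10: rhs = 17, matching y values: none (0 points).
  x = 11: rhs = 6, matching y values: 11, 12 (2 points).
  x = 12: rhs = 15, matching y values: none (0 points).
  x = 13: rhs = 4, matching y values: 2, 21 (2 points).
  x = 14: rhs = 2, matching y values: 5, 18 (2 points).
  x = 15: rhs = 15, matching y values: none (0 points).
  x = 16: rhs = 3, matching y values: 7, 16 (2 points).
  x = 17: rhs = 18, matching y values: 8, 15 (2 points).
  x = 18: rhs = 20, matching y values: none (0 points).
  x = 19: rhs = 15, matching y values: none (0 points).
  x = 20: rhs = 9, matching y values: 3, 20 (2 points).
  x = 21: rhs = 8, matching y values: 10, 13 (2 points).
  x = 22: rhs = 18, matching y values: 8, 15 (2 points).
Total affine count: 32.
Full point count |E(F_23)| = 32 + 1 = 33.
Hasse bound: |33 − (23+1)| = |9| = 9 ≤ 2√23 ≈ 9.5917 ✓.


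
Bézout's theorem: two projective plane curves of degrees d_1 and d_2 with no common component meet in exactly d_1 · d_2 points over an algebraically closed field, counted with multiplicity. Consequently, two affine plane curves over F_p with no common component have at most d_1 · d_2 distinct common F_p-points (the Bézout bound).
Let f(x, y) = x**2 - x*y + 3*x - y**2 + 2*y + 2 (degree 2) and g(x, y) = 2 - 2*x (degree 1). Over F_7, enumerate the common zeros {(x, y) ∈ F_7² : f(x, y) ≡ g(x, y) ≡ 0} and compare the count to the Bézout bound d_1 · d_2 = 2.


Common zeros: {(1, 3), (1, 5)}; count = 2; Bézout bound = 2.

deg(f) = 2, deg(g) = 1, so Bézout bound = 2.
Scan x ∈ F_7. For each x, list the y ∈ F_7 with f(x, y) ≡ 0 and those with g(x, y) ≡ 0 (mod 7); the common zeros in that column are the intersection.
  x = 0: f ≡ 0 at y ∈ ∅; g ≡ 0 at y ∈ ∅; common: ∅.
  x = 1: f ≡ 0 at y ∈ {3, 5}; g ≡ 0 at y ∈ {0, 1, 2, 3, 4, 5, 6}; common: {3, 5}.
  x = 2: f ≡ 0 at y ∈ ∅; g ≡ 0 at y ∈ ∅; common: ∅.
  x = 3: f ≡ 0 at y ∈ {2, 4}; g ≡ 0 at y ∈ ∅; common: ∅.
  x = 4: f ≡ 0 at y ∈ ∅; g ≡ 0 at y ∈ ∅; common: ∅.
  x = 5: f ≡ 0 at y ∈ {0, 4}; g ≡ 0 at y ∈ ∅; common: ∅.
  x = 6: f ≡ 0 at y ∈ {0, 3}; g ≡ 0 at y ∈ ∅; common: ∅.
Collecting: common zeros = {(1, 3), (1, 5)}, so the count is 2.
Comparison with the Bézout bound: 2 ≤ 2 = deg(f)·deg(g), as expected for curves with no common component (the bound is attained).


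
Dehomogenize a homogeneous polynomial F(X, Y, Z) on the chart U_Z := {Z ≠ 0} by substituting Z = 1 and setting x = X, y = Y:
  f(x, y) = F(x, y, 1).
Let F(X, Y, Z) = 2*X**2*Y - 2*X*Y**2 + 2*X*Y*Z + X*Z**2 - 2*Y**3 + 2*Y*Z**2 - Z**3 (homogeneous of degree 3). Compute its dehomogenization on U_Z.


f(x, y) = 2*x**2*y - 2*x*y**2 + 2*x*y + x - 2*y**3 + 2*y - 1

On U_Z we set Z = 1. Each monomial c·X^i·Y^j·Z^k in F becomes c·x^i·y^j·1^k = c·x^i·y^j.
Substituting Z = 1: F(X, Y, 1) = 2*x**2*y - 2*x*y**2 + 2*x*y + x - 2*y**3 + 2*y - 1.
Note: deg(f) ≤ deg(F) = 3; strict inequality happens when F is divisible by Z (lost terms).


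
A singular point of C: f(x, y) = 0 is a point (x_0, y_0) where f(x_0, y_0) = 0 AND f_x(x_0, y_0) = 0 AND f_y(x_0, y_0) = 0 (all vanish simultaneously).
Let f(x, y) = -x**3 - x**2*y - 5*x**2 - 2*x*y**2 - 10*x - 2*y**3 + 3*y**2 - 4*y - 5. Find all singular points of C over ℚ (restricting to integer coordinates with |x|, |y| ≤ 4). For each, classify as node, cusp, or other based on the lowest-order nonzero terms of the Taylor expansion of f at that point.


Singular points: {(-2, 1)}; classification: cusp.

Compute partial derivatives:
  f_x = -3*x**2 - 2*x*y - 10*x - 2*y**2 - 10.
  f_y = -x**2 - 4*x*y - 6*y**2 + 6*y - 4.
Scan x_0 ∈ {−4, ..., 4}. For each x_0, f_y(x_0, y) is a polynomial in y; find its integer roots y ∈ {−4, ..., 4}, then test f_x and f at those candidates.
  x = -4: f_y(-4, y) = -6*y**2 + 22*y - 20; vanishes at y ∈ {2}. (-4, 2): f_x = -10 ≠ 0.
  x = -3: f_y(-3, y) = -6*y**2 + 18*y - 13; no integer root y with |y| ≤ 4.
  x = -2: f_y(-2, y) = -6*y**2 + 14*y - 8; vanishes at y ∈ {1}. (-2, 1): f_x = 0, f = 0 — SINGULAR.
  x = -1: f_y(-1, y) = -6*y**2 + 10*y - 5; no integer root y with |y| ≤ 4.
  x = 0: f_y(0, y) = -6*y**2 + 6*y - 4; no integer root y with |y| ≤ 4.
  x = 1: f_y(1, y) = -6*y**2 + 2*y - 5; no integer root y with |y| ≤ 4.
  x = 2: f_y(2, y) = -6*y**2 - 2*y - 8; no integer root y with |y| ≤ 4.
  x = 3: f_y(3, y) = -6*y**2 - 6*y - 13; no integer root y with |y| ≤ 4.
  x = 4: f_y(4, y) = -6*y**2 - 10*y - 20; no integer root y with |y| ≤ 4.
Only singular point on the grid: (-2, 1).
Classify: substitute x = -2 + u, y = 1 + v and expand: f = -u**3 - u**2*v - 2*u*v**2 - 2*v**3 + v**2.
No constant or linear terms (consistent with a singular point). Quadratic part: v**2. Cubic part: -u**3 - u**2*v - 2*u*v**2 - 2*v**3.
The quadratic part v**2 is a perfect square, so there is a single (double) tangent line v = 0, i.e. y = 1. Restricting the cubic part to that line (v = 0) leaves -u**3 ≠ 0, so f is not divisible by v and the branch is v² ≈ u**3 to lowest order — this is a cusp.
Classification: cusp.


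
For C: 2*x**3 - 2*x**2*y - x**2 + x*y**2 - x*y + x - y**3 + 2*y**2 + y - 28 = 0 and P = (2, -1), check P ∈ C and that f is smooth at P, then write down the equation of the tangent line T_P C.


Tangent line at P: 31*x - 20*y - 82 = 0.

Step 1: f(2, -1) = 0, so P lies on C.
Step 2: partial derivatives
  f_x(x, y) = 6*x**2 - 4*x*y - 2*x + y**2 - y + 1, f_y(x, y) = -2*x**2 + 2*x*y - x - 3*y**2 + 4*y + 1.
  f_x(P) = 31, f_y(P) = -20 (gradient nonzero, so P is smooth).
Step 3: tangent line at P: 31·(x − 2) + -20·(y − -1) = 0.
Expanding: 31*x - 20*y - 82 = 0.


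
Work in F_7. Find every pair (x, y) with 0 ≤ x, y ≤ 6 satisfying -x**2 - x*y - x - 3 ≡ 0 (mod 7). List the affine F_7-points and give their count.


Affine F_7-points: {(1, 2), (2, 6), (3, 2), (4, 3), (5, 6), (6, 3)}; count = 6.

For each of the 49 pairs (x, y) ∈ F_7², evaluate f(x, y) mod 7. Record the zeros.
  x = 0: [0↦4, 1↦4, 2↦4, 3↦4, 4↦4, 5↦4, 6↦4]  zeros at y ∈ ∅
  x = 1: [0↦2, 1↦1, 2↦0, 3↦6, 4↦5, 5↦4, 6↦3]  zeros at y ∈ {2}
  x = 2: [0↦5, 1↦3, 2↦1, 3↦6, 4↦4, 5↦2, 6↦0]  zeros at y ∈ {6}
  x = 3: [0↦6, 1↦3, 2↦0, 3↦4, 4↦1, 5↦5, 6↦2]  zeros at y ∈ {2}
  x = 4: [0↦5, 1↦1, 2↦4, 3↦0, 4↦3, 5↦6, 6↦2]  zeros at y ∈ {3}
  x = 5: [0↦2, 1↦4, 2↦6, 3↦1, 4↦3, 5↦5, 6↦0]  zeros at y ∈ {6}
  x = 6: [0↦4, 1↦5, 2↦6, 3↦0, 4↦1, 5↦2, 6↦3]  zeros at y ∈ {3}
Collecting zeros: affine points = {(1, 2), (2, 6), (3, 2), (4, 3), (5, 6), (6, 3)}.
Total count |C(F_7)_aff| = 6.


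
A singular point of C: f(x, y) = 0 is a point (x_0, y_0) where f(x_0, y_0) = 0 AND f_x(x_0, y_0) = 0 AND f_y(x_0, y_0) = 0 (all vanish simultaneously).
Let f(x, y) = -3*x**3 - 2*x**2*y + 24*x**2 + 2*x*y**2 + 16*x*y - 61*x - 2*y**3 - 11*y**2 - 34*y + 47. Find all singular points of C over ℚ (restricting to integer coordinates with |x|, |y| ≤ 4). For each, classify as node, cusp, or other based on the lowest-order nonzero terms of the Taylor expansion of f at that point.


Singular points: {(3, -1)}; classification: node.

Compute partial derivatives:
  f_x = -9*x**2 - 4*x*y + 48*x + 2*y**2 + 16*y - 61.
  f_y = -2*x**2 + 4*x*y + 16*x - 6*y**2 - 22*y - 34.
Scan x_0 ∈ {−4, ..., 4}. For each x_0, f_y(x_0, y) is a polynomial in y; find its integer roots y ∈ {−4, ..., 4}, then test f_x and f at those candidates.
  x = -4: f_y(-4, y) = -6*y**2 - 38*y - 130; no integer root y with |y| ≤ 4.
  x = -3: f_y(-3, y) = -6*y**2 - 34*y - 100; no integer root y with |y| ≤ 4.
  x = -2: f_y(-2, y) = -6*y**2 - 30*y - 74; no integer root y with |y| ≤ 4.
  x = -1: f_y(-1, y) = -6*y**2 - 26*y - 52; no integer root y with |y| ≤ 4.
  x = 0: f_y(0, y) = -6*y**2 - 22*y - 34; no integer root y with |y| ≤ 4.
  x = 1: f_y(1, y) = -6*y**2 - 18*y - 20; no integer root y with |y| ≤ 4.
  x = 2: f_y(2, y) = -6*y**2 - 14*y - 10; no integer root y with |y| ≤ 4.
  x = 3: f_y(3, y) = -6*y**2 - 10*y - 4; vanishes at y ∈ {-1}. (3, -1): f_x = 0, f = 0 — SINGULAR.
  x = 4: f_y(4, y) = -6*y**2 - 6*y - 2; no integer root y with |y| ≤ 4.
Only singular point on the grid: (3, -1).
Classify: substitute x = 3 + u, y = -1 + v and expand: f = -3*u**3 - 2*u**2*v - u**2 + 2*u*v**2 - 2*v**3 + v**2.
No constant or linear terms (consistent with a singular point). Quadratic part: -u**2 + v**2. Cubic part: -3*u**3 - 2*u**2*v + 2*u*v**2 - 2*v**3.
The quadratic part v**2 - u**2 = (v − u)(v + u) splits into two distinct linear factors, so there are two distinct tangent lines y − -1 = ±(x − 3) — this is a node (ordinary double point).
Classification: node.


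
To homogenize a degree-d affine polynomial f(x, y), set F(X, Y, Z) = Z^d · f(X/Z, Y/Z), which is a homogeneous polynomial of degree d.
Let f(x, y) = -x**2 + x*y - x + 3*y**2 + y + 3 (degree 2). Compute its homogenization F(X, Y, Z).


F(X, Y, Z) = -X**2 + X*Y - X*Z + 3*Y**2 + Y*Z + 3*Z**2

deg(f) = 2.
Substitute x = X/Z, y = Y/Z into f, then multiply by Z^2.
  monomial -1·x^2·y^0 ↦ -1·X^2·Y^0·Z^0.
  monomial 1·x^1·y^1 ↦ 1·X^1·Y^1·Z^0.
  monomial -1·x^1·y^0 ↦ -1·X^1·Y^0·Z^1.
  monomial 3·x^0·y^2 ↦ 3·X^0·Y^2·Z^0.
  monomial 1·x^0·y^1 ↦ 1·X^0·Y^1·Z^1.
  monomial 3·x^0·y^0 ↦ 3·X^0·Y^0·Z^2.
Collecting: F(X, Y, Z) = -X**2 + X*Y - X*Z + 3*Y**2 + Y*Z + 3*Z**2.


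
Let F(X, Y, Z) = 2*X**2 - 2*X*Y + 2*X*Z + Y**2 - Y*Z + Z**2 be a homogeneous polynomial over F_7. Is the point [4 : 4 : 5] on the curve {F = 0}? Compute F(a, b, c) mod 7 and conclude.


F(4,4,5) ≡ 5 (mod 7); P is NOT on the curve.

Evaluate F(4, 4, 5) term-by-term (mod 7).
  2*X**2 ↦ 2·16·1·1 = 32
  -2*X*Y ↦ -2·4·4·1 = -32
  2*X*Z ↦ 2·4·1·5 = 40
  Y**2 ↦ 1·1·16·1 = 16
  -Y*Z ↦ -1·1·4·5 = -20
  Z**2 ↦ 1·1·1·25 = 25
Sum: F(4, 4, 5) = (32) + (-32) + (40) + (16) + (-20) + (25) = 61.
Reducing mod 7: 61 ≡ 5 (mod 7).
Since F(a, b, c) ≡ 5 ≠ 0 (mod 7), P does NOT lie on the curve.


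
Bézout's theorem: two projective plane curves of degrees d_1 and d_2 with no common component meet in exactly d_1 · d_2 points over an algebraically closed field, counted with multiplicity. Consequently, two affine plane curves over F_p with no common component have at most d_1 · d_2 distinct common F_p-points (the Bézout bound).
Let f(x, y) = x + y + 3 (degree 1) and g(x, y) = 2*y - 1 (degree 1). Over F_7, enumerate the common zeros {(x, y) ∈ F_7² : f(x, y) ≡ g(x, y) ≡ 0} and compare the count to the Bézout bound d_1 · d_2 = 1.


Common zeros: {(0, 4)}; count = 1; Bézout bound = 1.

deg(f) = 1, deg(g) = 1, so Bézout bound = 1.
Scan x ∈ F_7. For each x, list the y ∈ F_7 with f(x, y) ≡ 0 and those with g(x, y) ≡ 0 (mod 7); the common zeros in that column are the intersection.
  x = 0: f ≡ 0 at y ∈ {4}; g ≡ 0 at y ∈ {4}; common: {4}.
  x = 1: f ≡ 0 at y ∈ {3}; g ≡ 0 at y ∈ {4}; common: ∅.
  x = 2: f ≡ 0 at y ∈ {2}; g ≡ 0 at y ∈ {4}; common: ∅.
  x = 3: f ≡ 0 at y ∈ {1}; g ≡ 0 at y ∈ {4}; common: ∅.
  x = 4: f ≡ 0 at y ∈ {0}; g ≡ 0 at y ∈ {4}; common: ∅.
  x = 5: f ≡ 0 at y ∈ {6}; g ≡ 0 at y ∈ {4}; common: ∅.
  x = 6: f ≡ 0 at y ∈ {5}; g ≡ 0 at y ∈ {4}; common: ∅.
Collecting: common zeros = {(0, 4)}, so the count is 1.
Comparison with the Bézout bound: 1 ≤ 1 = deg(f)·deg(g), as expected for curves with no common component (the bound is attained).


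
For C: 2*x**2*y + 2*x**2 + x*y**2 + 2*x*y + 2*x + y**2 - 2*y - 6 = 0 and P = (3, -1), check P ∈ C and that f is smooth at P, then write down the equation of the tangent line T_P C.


Tangent line at P: x + 14*y + 11 = 0.

Step 1: f(3, -1) = 0, so P lies on C.
Step 2: partial derivatives
  f_x(x, y) = 4*x*y + 4*x + y**2 + 2*y + 2, f_y(x, y) = 2*x**2 + 2*x*y + 2*x + 2*y - 2.
  f_x(P) = 1, f_y(P) = 14 (gradient nonzero, so P is smooth).
Step 3: tangent line at P: 1·(x − 3) + 14·(y − -1) = 0.
Expanding: x + 14*y + 11 = 0.


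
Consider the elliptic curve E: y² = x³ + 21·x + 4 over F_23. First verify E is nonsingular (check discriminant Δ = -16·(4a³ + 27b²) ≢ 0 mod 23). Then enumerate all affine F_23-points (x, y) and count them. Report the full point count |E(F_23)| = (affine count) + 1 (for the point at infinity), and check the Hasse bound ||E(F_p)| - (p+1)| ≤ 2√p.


Affine points = {(0, 2), (0, 21), (1, 7), (1, 16), (2, 10), (2, 13), (3, 5), (3, 18), (5, 2), (5, 21), (6, 1), (6, 22), (9, 5), (9, 18), (10, 8), (10, 15), (11, 5), (11, 18), (12, 11), (12, 12), (13, 6), (13, 17), (14, 11), (14, 12), (18, 2), (18, 21), (20, 11), (20, 12), (21, 0)}; affine count = 29; |E(F_23)| = 30.

Discriminant check: Δ ∝ 4a³ + 27b² = 4·21³ + 27·4² = 4·9261 + 27·16 ≡ 9 (mod 23). Nonzero ⇒ E is nonsingular.
For each x ∈ F_23, compute rhs = x³ + 21·x + 4 mod 23, then count y ∈ F_23 with y² ≡ rhs.
  x = 0: rhs = 4, matching y values: 2, 21 (2 points).
  x = 1: rhs = 3, matching y values: 7, 16 (2 points).
  x = 2: rhs = 8, matching y values: 10, 13 (2 points).
  x = 3: rhs = 2, matching y values: 5, 18 (2 points).
  x = 4: rhs = 14, matching y values: none (0 points).
  x = 5: rhs = 4, matching y values: 2, 21 (2 points).
  x = 6: rhs = 1, matching y values: 1, 22 (2 points).
  x = 7: rhs = 11, matching y values: none (0 points).
  x = 8: rhs = 17, matching y values: none (0 points).
  x = 9: rhs = 2, matching y values: 5, 18 (2 points).
  x = 10: rhs = 18, matching y values: 8, 15 (2 points).
  x = 11: rhs = 2, matching y values: 5, 18 (2 points).
  x = 12: rhs = 6, matching y values: 11, 12 (2 points).
  x = 13: rhs = 13, matching y values: 6, 17 (2 points).
  x = 14: rhs = 6, matching y values: 11, 12 (2 points).
  x = 15: rhs = 14, matching y values: none (0 points).
  x = 16: rhs = 20, matching y values: none (0 points).
  x = 17: rhs = 7, matching y values: none (0 points).
  x = 18: rhs = 4, matching y values: 2, 21 (2 points).
  x = 19: rhs = 17, matching y values: none (0 points).
  x = 20: rhs = 6, matching y values: 11, 12 (2 points).
  x = 21: rhs = 0, matching y values: 0 (1 points).
  x = 22: rhs = 5, matching y values: none (0 points).
Total affine count: 29.
Full point count |E(F_23)| = 29 + 1 = 30.
Hasse bound: |30 − (23+1)| = |6| = 6 ≤ 2√23 ≈ 9.5917 ✓.


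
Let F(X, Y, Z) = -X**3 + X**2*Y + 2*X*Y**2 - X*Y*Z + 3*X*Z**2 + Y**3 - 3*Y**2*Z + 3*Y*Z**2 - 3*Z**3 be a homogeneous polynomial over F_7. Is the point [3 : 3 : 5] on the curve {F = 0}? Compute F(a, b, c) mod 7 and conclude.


F(3,3,5) ≡ 4 (mod 7); P is NOT on the curve.

Evaluate F(3, 3, 5) term-by-term (mod 7).
  -X**3 ↦ -1·27·1·1 = -27
  X**2*Y ↦ 1·9·3·1 = 27
  2*X*Y**2 ↦ 2·3·9·1 = 54
  -X*Y*Z ↦ -1·3·3·5 = -45
  3*X*Z**2 ↦ 3·3·1·25 = 225
  Y**3 ↦ 1·1·27·1 = 27
  -3*Y**2*Z ↦ -3·1·9·5 = -135
  3*Y*Z**2 ↦ 3·1·3·25 = 225
  -3*Z**3 ↦ -3·1·1·125 = -375
Sum: F(3, 3, 5) = (-27) + (27) + (54) + (-45) + (225) + (27) + (-135) + (225) + (-375) = -24.
Reducing mod 7: -24 ≡ 4 (mod 7).
Since F(a, b, c) ≡ 4 ≠ 0 (mod 7), P does NOT lie on the curve.


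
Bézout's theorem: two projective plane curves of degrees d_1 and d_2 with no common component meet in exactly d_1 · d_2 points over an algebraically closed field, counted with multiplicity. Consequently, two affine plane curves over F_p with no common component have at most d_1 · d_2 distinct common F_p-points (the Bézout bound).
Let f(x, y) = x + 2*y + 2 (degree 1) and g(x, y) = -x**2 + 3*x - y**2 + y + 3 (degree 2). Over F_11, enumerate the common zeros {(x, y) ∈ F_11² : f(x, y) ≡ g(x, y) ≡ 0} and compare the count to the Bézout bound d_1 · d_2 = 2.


Common zeros: ∅; count = 0; Bézout bound = 2.

deg(f) = 1, deg(g) = 2, so Bézout bound = 2.
Scan x ∈ F_11. For each x, list the y ∈ F_11 with f(x, y) ≡ 0 and those with g(x, y) ≡ 0 (mod 11); the common zeros in that column are the intersection.
  x = 0: f ≡ 0 at y ∈ {10}; g ≡ 0 at y ∈ ∅; common: ∅.
  x = 1: f ≡ 0 at y ∈ {4}; g ≡ 0 at y ∈ ∅; common: ∅.
  x = 2: f ≡ 0 at y ∈ {9}; g ≡ 0 at y ∈ ∅; common: ∅.
  x = 3: f ≡ 0 at y ∈ {3}; g ≡ 0 at y ∈ ∅; common: ∅.
  x = 4: f ≡ 0 at y ∈ {8}; g ≡ 0 at y ∈ ∅; common: ∅.
  x = 5: f ≡ 0 at y ∈ {2}; g ≡ 0 at y ∈ ∅; common: ∅.
  x = 6: f ≡ 0 at y ∈ {7}; g ≡ 0 at y ∈ ∅; common: ∅.
  x = 7: f ≡ 0 at y ∈ {1}; g ≡ 0 at y ∈ {6}; common: ∅.
  x = 8: f ≡ 0 at y ∈ {6}; g ≡ 0 at y ∈ ∅; common: ∅.
  x = 9: f ≡ 0 at y ∈ {0}; g ≡ 0 at y ∈ ∅; common: ∅.
  x = 10: f ≡ 0 at y ∈ {5}; g ≡ 0 at y ∈ ∅; common: ∅.
Collecting: common zeros = ∅, so the count is 0.
Comparison with the Bézout bound: 0 ≤ 2 = deg(f)·deg(g), as expected for curves with no common component (the affine F_11-count falls short of the bound because intersections may lie at infinity, over extension fields, or carry multiplicity).


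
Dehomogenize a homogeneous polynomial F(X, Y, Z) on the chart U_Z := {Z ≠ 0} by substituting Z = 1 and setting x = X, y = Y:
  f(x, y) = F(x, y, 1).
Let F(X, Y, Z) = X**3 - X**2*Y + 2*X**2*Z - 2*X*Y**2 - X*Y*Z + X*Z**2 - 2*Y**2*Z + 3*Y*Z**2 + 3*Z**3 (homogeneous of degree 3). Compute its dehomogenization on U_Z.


f(x, y) = x**3 - x**2*y + 2*x**2 - 2*x*y**2 - x*y + x - 2*y**2 + 3*y + 3

On U_Z we set Z = 1. Each monomial c·X^i·Y^j·Z^k in F becomes c·x^i·y^j·1^k = c·x^i·y^j.
Substituting Z = 1: F(X, Y, 1) = x**3 - x**2*y + 2*x**2 - 2*x*y**2 - x*y + x - 2*y**2 + 3*y + 3.
Note: deg(f) ≤ deg(F) = 3; strict inequality happens when F is divisible by Z (lost terms).


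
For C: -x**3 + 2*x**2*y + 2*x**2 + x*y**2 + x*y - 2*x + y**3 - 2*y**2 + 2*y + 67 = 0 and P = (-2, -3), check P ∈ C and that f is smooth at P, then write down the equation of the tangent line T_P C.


Tangent line at P: 8*x + 59*y + 193 = 0.

Step 1: f(-2, -3) = 0, so P lies on C.
Step 2: partial derivatives
  f_x(x, y) = -3*x**2 + 4*x*y + 4*x + y**2 + y - 2, f_y(x, y) = 2*x**2 + 2*x*y + x + 3*y**2 - 4*y + 2.
  f_x(P) = 8, f_y(P) = 59 (gradient nonzero, so P is smooth).
Step 3: tangent line at P: 8·(x − -2) + 59·(y − -3) = 0.
Expanding: 8*x + 59*y + 193 = 0.


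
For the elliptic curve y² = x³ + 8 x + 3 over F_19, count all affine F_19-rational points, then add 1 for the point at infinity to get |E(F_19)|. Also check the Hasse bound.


Affine points = {(3, 4), (3, 15), (4, 2), (4, 17), (5, 4), (5, 15), (6, 1), (6, 18), (8, 3), (8, 16), (9, 5), (9, 14), (10, 0), (11, 4), (11, 15), (13, 9), (13, 10), (14, 3), (14, 16), (16, 3), (16, 16), (17, 6), (17, 13)}; affine count = 23; |E(F_19)| = 24.

Discriminant check: Δ ∝ 4a³ + 27b² = 4·8³ + 27·3² = 4·512 + 27·9 ≡ 11 (mod 19). Nonzero ⇒ E is nonsingular.
For each x ∈ F_19, compute rhs = x³ + 8·x + 3 mod 19, then count y ∈ F_19 with y² ≡ rhs.
  x = 0: rhs = 3, matching y values: none (0 points).
  x = 1: rhs = 12, matching y values: none (0 points).
  x = 2: rhs = 8, matching y values: none (0 points).
  x = 3: rhs = 16, matching y values: 4, 15 (2 points).
  x = 4: rhs = 4, matching y values: 2, 17 (2 points).
  x = 5: rhs = 16, matching y values: 4, 15 (2 points).
  x = 6: rhs = 1, matching y values: 1, 18 (2 points).
  x = 7: rhs = 3, matching y values: none (0 points).
  x = 8: rhs = 9, matching y values: 3, 16 (2 points).
  x = 9: rhs = 6, matching y values: 5, 14 (2 points).
  x = 10: rhs = 0, matching y values: 0 (1 points).
  x = 11: rhs = 16, matching y values: 4, 15 (2 points).
  x = 12: rhs = 3, matching y values: none (0 points).
  x = 13: rhs = 5, matching y values: 9, 10 (2 points).
  x = 14: rhs = 9, matching y values: 3, 16 (2 points).
  x = 15: rhs = 2, matching y values: none (0 points).
  x = 16: rhs = 9, matching y values: 3, 16 (2 points).
  x = 17: rhs = 17, matching y values: 6, 13 (2 points).
  x = 18: rhs = 13, matching y values: none (0 points).
Total affine count: 23.
Full point count |E(F_19)| = 23 + 1 = 24.
Hasse bound: |24 − (19+1)| = |4| = 4 ≤ 2√19 ≈ 8.7178 ✓.
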